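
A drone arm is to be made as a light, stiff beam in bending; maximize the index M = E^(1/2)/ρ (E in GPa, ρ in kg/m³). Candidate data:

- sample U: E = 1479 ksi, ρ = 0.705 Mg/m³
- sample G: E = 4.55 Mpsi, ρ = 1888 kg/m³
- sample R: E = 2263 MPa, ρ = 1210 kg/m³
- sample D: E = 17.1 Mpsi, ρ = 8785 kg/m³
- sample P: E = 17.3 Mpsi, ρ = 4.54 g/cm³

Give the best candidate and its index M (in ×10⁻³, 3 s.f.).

After converting to SI:
  sample U: E = 10.20 GPa, ρ = 705.0 kg/m³
  sample G: E = 31.37 GPa, ρ = 1888 kg/m³
  sample R: E = 2.263 GPa, ρ = 1210 kg/m³
  sample D: E = 117.9 GPa, ρ = 8785 kg/m³
  sample P: E = 119.3 GPa, ρ = 4540 kg/m³
  sample U: M = 4.53×10⁻³
  sample G: M = 2.97×10⁻³
  sample P: M = 2.41×10⁻³
  sample R: M = 1.24×10⁻³
  sample D: M = 1.24×10⁻³
Sample U has the largest M.

sample U, M = 4.53×10⁻³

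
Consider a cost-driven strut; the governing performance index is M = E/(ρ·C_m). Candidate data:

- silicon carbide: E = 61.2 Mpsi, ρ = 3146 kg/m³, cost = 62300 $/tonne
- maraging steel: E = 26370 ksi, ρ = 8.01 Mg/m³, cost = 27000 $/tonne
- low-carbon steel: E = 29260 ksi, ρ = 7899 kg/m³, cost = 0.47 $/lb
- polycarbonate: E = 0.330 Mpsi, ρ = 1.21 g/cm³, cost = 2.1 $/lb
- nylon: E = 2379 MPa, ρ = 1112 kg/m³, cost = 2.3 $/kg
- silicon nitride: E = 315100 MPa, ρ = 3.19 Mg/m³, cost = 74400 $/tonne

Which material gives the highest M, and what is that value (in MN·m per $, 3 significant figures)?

Putting every candidate on a common basis:
  silicon carbide: E = 422.0 GPa, ρ = 3146 kg/m³, cost = 62.30 $/kg
  maraging steel: E = 181.8 GPa, ρ = 8010 kg/m³, cost = 27.00 $/kg
  low-carbon steel: E = 201.7 GPa, ρ = 7899 kg/m³, cost = 1.036 $/kg
  polycarbonate: E = 2.275 GPa, ρ = 1210 kg/m³, cost = 4.630 $/kg
  nylon: E = 2.379 GPa, ρ = 1112 kg/m³, cost = 2.300 $/kg
  silicon nitride: E = 315.1 GPa, ρ = 3190 kg/m³, cost = 74.40 $/kg
  low-carbon steel: M = 24.6 MN·m per $
  silicon carbide: M = 2.15 MN·m per $
  silicon nitride: M = 1.33 MN·m per $
  nylon: M = 0.930 MN·m per $
  maraging steel: M = 0.841 MN·m per $
  polycarbonate: M = 0.406 MN·m per $
Low-carbon steel has the largest M.

low-carbon steel, M = 24.6 MN·m per $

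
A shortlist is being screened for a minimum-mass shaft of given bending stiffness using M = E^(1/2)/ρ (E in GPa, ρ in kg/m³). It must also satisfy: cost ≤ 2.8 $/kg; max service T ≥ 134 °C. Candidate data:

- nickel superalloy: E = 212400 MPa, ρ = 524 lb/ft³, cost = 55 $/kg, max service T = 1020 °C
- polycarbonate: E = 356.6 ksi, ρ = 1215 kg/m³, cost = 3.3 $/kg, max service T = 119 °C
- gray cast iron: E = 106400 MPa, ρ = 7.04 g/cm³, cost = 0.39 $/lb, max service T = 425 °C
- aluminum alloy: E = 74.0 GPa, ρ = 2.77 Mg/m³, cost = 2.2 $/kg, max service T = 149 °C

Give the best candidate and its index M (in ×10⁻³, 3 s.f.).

aluminum alloy, M = 3.11×10⁻³

Screen on constraints: cost ≤ 2.8 $/kg; max service T ≥ 134 °C. Survivors: gray cast iron, aluminum alloy.
After converting to SI:
  gray cast iron: E = 106.4 GPa, ρ = 7040 kg/m³
  aluminum alloy: E = 74.00 GPa, ρ = 2770 kg/m³
  aluminum alloy: M = 3.11×10⁻³
  gray cast iron: M = 1.47×10⁻³
Highest index: aluminum alloy.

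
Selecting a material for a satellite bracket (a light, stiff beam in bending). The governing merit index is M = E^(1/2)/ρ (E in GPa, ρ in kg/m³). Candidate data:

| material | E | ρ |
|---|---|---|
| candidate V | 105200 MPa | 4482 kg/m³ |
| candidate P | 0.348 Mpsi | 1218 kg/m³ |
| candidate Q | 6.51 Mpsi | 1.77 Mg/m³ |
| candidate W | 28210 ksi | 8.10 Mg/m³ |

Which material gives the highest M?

Convert each candidate to consistent units, then evaluate M:
  candidate V: E = 105.2 GPa, ρ = 4482 kg/m³
  candidate P: E = 2.399 GPa, ρ = 1218 kg/m³
  candidate Q: E = 44.88 GPa, ρ = 1770 kg/m³
  candidate W: E = 194.5 GPa, ρ = 8100 kg/m³
  candidate Q: M = 3.79×10⁻³
  candidate V: M = 2.29×10⁻³
  candidate W: M = 1.72×10⁻³
  candidate P: M = 1.27×10⁻³
Candidate Q has the largest M.

candidate Q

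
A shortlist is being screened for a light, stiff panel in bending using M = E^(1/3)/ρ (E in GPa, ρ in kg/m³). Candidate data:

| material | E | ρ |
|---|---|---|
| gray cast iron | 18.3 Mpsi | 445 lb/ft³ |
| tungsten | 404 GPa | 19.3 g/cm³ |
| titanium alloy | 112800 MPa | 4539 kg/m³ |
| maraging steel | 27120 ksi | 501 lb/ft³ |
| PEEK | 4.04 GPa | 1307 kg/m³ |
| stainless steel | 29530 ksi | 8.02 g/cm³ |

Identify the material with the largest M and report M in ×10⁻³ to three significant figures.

PEEK, M = 1.22×10⁻³

Convert each candidate to consistent units, then evaluate M:
  gray cast iron: E = 126.2 GPa, ρ = 7128 kg/m³
  tungsten: E = 404.0 GPa, ρ = 19300 kg/m³
  titanium alloy: E = 112.8 GPa, ρ = 4539 kg/m³
  maraging steel: E = 187.0 GPa, ρ = 8025 kg/m³
  PEEK: E = 4.040 GPa, ρ = 1307 kg/m³
  stainless steel: E = 203.6 GPa, ρ = 8020 kg/m³
  PEEK: M = 1.22×10⁻³
  titanium alloy: M = 1.06×10⁻³
  stainless steel: M = 0.734×10⁻³
  maraging steel: M = 0.713×10⁻³
  gray cast iron: M = 0.704×10⁻³
  tungsten: M = 0.383×10⁻³
Highest index: PEEK.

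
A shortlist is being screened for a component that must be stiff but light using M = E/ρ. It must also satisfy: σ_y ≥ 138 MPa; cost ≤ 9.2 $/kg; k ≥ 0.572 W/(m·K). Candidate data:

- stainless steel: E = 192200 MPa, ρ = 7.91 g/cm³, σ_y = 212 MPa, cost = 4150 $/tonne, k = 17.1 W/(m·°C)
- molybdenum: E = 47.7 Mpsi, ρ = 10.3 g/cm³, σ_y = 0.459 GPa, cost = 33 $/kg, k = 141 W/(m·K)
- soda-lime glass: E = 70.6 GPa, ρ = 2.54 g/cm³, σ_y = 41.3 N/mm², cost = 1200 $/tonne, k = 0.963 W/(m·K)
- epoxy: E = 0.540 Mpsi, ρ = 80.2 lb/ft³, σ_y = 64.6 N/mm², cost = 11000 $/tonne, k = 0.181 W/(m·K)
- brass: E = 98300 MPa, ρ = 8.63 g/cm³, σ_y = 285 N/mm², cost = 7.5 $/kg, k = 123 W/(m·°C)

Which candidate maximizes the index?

Screen on constraints: σ_y ≥ 138 MPa; cost ≤ 9.2 $/kg; k ≥ 0.572 W/(m·K). Survivors: stainless steel, brass.
Convert each candidate to consistent units, then evaluate M:
  stainless steel: E = 192.2 GPa, ρ = 7910 kg/m³
  brass: E = 98.30 GPa, ρ = 8630 kg/m³
  stainless steel: M = 24.3 MN·m/kg
  brass: M = 11.4 MN·m/kg
The maximum is for stainless steel.

stainless steel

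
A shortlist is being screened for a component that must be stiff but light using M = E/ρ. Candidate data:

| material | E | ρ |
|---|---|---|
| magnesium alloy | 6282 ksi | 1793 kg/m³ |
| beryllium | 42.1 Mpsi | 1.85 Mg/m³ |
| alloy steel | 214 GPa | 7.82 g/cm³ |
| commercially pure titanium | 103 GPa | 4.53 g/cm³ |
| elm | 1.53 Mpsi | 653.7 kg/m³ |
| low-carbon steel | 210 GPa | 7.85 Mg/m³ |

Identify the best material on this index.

After converting to SI:
  magnesium alloy: E = 43.31 GPa, ρ = 1793 kg/m³
  beryllium: E = 290.3 GPa, ρ = 1850 kg/m³
  alloy steel: E = 214.0 GPa, ρ = 7820 kg/m³
  commercially pure titanium: E = 103.0 GPa, ρ = 4530 kg/m³
  elm: E = 10.55 GPa, ρ = 653.7 kg/m³
  low-carbon steel: E = 210.0 GPa, ρ = 7850 kg/m³
  beryllium: M = 157 MN·m/kg
  alloy steel: M = 27.4 MN·m/kg
  low-carbon steel: M = 26.8 MN·m/kg
  magnesium alloy: M = 24.2 MN·m/kg
  commercially pure titanium: M = 22.7 MN·m/kg
  elm: M = 16.1 MN·m/kg
Beryllium has the largest M.

beryllium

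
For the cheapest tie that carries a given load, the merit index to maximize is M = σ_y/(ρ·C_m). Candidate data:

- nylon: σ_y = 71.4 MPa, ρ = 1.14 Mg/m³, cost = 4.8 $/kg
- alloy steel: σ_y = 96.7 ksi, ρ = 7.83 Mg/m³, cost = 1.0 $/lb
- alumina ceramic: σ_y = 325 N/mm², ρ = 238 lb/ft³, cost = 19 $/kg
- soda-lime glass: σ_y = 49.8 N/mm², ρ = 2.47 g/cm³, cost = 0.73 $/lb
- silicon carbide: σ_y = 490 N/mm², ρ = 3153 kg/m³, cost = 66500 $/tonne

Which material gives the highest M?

alloy steel

Putting every candidate on a common basis:
  nylon: σ_y = 71.40 MPa, ρ = 1140 kg/m³, cost = 4.800 $/kg
  alloy steel: σ_y = 666.7 MPa, ρ = 7830 kg/m³, cost = 2.205 $/kg
  alumina ceramic: σ_y = 325.0 MPa, ρ = 3812 kg/m³, cost = 19.00 $/kg
  soda-lime glass: σ_y = 49.80 MPa, ρ = 2470 kg/m³, cost = 1.609 $/kg
  silicon carbide: σ_y = 490.0 MPa, ρ = 3153 kg/m³, cost = 66.50 $/kg
  alloy steel: M = 38.6 kN·m per $
  nylon: M = 13.0 kN·m per $
  soda-lime glass: M = 12.5 kN·m per $
  alumina ceramic: M = 4.49 kN·m per $
  silicon carbide: M = 2.34 kN·m per $
Alloy steel has the largest M.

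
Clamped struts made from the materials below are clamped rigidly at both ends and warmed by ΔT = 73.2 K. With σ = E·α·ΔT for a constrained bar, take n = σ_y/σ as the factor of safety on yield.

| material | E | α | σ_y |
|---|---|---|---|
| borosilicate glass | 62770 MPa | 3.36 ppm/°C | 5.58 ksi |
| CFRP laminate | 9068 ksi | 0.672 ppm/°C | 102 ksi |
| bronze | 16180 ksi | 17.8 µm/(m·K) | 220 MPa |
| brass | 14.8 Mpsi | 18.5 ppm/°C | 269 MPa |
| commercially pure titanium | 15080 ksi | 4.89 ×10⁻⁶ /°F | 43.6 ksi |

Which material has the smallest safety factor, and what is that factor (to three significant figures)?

Converting E to GPa, α to ×10⁻⁶/K, σ_y to MPa, then σ and n for each:
  borosilicate glass: E = 62.77, α = 3.36, σ_y = 38.47 → σ = 15.4 MPa, n = 2.49
  CFRP laminate: E = 62.52, α = 0.672, σ_y = 703.3 → σ = 3.08 MPa, n = 229
  bronze: E = 111.6, α = 17.8, σ_y = 220.0 → σ = 145 MPa, n = 1.51
  brass: E = 102.0, α = 18.5, σ_y = 269.0 → σ = 138 MPa, n = 1.95
  commercially pure titanium: E = 104.0, α = 8.80, σ_y = 300.6 → σ = 67.0 MPa, n = 4.49
The minimum is bronze at n = 1.51.

bronze, n = 1.51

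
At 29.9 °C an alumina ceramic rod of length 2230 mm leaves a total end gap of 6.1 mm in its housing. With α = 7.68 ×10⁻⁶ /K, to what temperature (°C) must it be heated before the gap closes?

α·L₀·ΔT = 6.1 mm ⇒ ΔT = 6.1 / (7.68×10⁻⁶ × 2230.0) = 356.2 K.
T = 29.9 + 356.2 = 386.1 °C.

386 °C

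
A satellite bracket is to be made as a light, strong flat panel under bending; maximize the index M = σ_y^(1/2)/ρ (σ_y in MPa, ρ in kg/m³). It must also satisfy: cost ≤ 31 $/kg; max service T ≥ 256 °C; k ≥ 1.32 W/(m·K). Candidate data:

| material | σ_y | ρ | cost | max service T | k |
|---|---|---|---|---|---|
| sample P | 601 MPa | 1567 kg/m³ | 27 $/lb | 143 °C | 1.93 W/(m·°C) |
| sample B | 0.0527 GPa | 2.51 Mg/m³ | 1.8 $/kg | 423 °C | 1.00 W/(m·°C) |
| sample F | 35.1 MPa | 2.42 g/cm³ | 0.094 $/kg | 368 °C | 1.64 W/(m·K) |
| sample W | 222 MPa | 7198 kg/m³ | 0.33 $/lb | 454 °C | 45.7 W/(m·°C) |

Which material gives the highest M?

Screen on constraints: cost ≤ 31 $/kg; max service T ≥ 256 °C; k ≥ 1.32 W/(m·K). Survivors: sample F, sample W.
Putting every candidate on a common basis:
  sample F: σ_y = 35.10 MPa, ρ = 2420 kg/m³
  sample W: σ_y = 222.0 MPa, ρ = 7198 kg/m³
  sample F: M = 2.45×10⁻³
  sample W: M = 2.07×10⁻³
The maximum is for sample F.

sample F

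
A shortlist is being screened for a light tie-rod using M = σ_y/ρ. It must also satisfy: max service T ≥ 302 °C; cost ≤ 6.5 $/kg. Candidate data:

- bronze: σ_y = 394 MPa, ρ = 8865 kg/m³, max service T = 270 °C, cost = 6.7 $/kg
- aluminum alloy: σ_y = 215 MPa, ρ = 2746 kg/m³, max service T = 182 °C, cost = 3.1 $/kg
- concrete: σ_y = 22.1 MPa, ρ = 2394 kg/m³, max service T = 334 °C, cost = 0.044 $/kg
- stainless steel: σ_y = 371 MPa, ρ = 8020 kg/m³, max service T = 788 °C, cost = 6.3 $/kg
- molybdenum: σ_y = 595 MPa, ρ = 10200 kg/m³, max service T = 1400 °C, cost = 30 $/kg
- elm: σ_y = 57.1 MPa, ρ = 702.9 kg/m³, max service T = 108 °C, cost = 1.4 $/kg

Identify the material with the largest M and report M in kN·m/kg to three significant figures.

stainless steel, M = 46.3 kN·m/kg

Screen on constraints: max service T ≥ 302 °C; cost ≤ 6.5 $/kg. Survivors: concrete, stainless steel.
Evaluate M for each candidate:
  stainless steel: M = 46.3 kN·m/kg
  concrete: M = 9.23 kN·m/kg
Highest index: stainless steel.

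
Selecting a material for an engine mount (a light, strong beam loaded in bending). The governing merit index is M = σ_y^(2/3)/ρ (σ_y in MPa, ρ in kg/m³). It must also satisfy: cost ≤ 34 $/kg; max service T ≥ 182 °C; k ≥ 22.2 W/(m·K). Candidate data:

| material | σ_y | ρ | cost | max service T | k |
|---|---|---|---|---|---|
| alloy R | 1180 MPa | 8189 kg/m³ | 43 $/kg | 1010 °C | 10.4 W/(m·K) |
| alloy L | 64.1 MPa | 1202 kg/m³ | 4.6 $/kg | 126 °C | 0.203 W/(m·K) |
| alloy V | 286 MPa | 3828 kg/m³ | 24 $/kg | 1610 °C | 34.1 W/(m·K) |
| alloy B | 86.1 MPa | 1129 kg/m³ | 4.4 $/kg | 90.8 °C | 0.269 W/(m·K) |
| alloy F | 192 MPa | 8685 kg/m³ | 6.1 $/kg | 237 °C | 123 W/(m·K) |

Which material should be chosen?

Screen on constraints: cost ≤ 34 $/kg; max service T ≥ 182 °C; k ≥ 22.2 W/(m·K). Survivors: alloy V, alloy F.
Per-candidate index values:
  alloy V: M = 11.3×10⁻³
  alloy F: M = 3.83×10⁻³
Highest index: alloy V.

alloy V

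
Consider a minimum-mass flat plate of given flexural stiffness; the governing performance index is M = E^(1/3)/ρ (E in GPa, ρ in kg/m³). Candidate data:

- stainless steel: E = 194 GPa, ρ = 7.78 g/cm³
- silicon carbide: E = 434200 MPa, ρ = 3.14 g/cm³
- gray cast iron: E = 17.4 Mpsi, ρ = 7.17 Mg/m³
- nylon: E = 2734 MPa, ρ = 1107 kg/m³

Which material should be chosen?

Putting every candidate on a common basis:
  stainless steel: E = 194.0 GPa, ρ = 7780 kg/m³
  silicon carbide: E = 434.2 GPa, ρ = 3140 kg/m³
  gray cast iron: E = 120.0 GPa, ρ = 7170 kg/m³
  nylon: E = 2.734 GPa, ρ = 1107 kg/m³
  silicon carbide: M = 2.41×10⁻³
  nylon: M = 1.26×10⁻³
  stainless steel: M = 0.744×10⁻³
  gray cast iron: M = 0.688×10⁻³
Silicon carbide has the largest M.

silicon carbide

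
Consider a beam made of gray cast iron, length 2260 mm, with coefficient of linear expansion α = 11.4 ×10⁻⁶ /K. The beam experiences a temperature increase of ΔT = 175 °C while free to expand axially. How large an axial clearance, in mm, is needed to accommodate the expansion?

ΔL = α·L₀·ΔT = 11.4×10⁻⁶ × 2260 mm × 175.0 K = 4.51 mm.

4.51 mm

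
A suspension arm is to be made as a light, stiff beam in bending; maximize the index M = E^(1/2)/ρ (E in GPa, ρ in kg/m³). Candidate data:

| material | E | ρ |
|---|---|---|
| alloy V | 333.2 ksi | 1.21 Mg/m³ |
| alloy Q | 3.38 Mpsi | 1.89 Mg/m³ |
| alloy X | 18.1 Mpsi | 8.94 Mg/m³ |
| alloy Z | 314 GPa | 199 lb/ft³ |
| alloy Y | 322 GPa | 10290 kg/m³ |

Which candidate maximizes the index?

alloy Z

Putting every candidate on a common basis:
  alloy V: E = 2.297 GPa, ρ = 1210 kg/m³
  alloy Q: E = 23.30 GPa, ρ = 1890 kg/m³
  alloy X: E = 124.8 GPa, ρ = 8940 kg/m³
  alloy Z: E = 314.0 GPa, ρ = 3188 kg/m³
  alloy Y: E = 322.0 GPa, ρ = 10290 kg/m³
  alloy Z: M = 5.56×10⁻³
  alloy Q: M = 2.55×10⁻³
  alloy Y: M = 1.74×10⁻³
  alloy V: M = 1.25×10⁻³
  alloy X: M = 1.25×10⁻³
Highest index: alloy Z.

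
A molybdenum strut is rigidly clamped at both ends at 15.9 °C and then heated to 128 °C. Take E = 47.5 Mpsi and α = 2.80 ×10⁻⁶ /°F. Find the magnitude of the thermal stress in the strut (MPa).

185 MPa

E = 47.5 Mpsi = 327.5 GPa.
α = 2.80×10⁻⁶/°F × 9/5 = 5.04×10⁻⁶/K.
ΔT = 112.1 K. Constrained thermal stress σ = E·α·ΔT = 327.5×10³ MPa × 5.04×10⁻⁶ × 112.1 = 185 MPa (compressive).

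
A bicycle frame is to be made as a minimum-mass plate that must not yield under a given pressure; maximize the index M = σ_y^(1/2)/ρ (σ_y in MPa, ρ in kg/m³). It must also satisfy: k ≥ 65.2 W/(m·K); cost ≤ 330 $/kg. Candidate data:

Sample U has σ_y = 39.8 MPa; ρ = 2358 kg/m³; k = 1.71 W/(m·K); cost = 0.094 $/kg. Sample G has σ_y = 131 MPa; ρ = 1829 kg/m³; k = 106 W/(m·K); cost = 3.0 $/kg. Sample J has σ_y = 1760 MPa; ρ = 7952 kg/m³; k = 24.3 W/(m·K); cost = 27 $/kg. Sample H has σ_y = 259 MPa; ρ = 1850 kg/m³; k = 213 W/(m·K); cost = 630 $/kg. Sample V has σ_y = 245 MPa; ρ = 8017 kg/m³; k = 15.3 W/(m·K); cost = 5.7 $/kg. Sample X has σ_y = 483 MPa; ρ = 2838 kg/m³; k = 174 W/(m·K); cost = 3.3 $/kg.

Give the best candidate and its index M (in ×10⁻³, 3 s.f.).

Screen on constraints: k ≥ 65.2 W/(m·K); cost ≤ 330 $/kg. Survivors: sample G, sample X.
Evaluate M for each candidate:
  sample X: M = 7.74×10⁻³
  sample G: M = 6.26×10⁻³
Sample X has the largest M.

sample X, M = 7.74×10⁻³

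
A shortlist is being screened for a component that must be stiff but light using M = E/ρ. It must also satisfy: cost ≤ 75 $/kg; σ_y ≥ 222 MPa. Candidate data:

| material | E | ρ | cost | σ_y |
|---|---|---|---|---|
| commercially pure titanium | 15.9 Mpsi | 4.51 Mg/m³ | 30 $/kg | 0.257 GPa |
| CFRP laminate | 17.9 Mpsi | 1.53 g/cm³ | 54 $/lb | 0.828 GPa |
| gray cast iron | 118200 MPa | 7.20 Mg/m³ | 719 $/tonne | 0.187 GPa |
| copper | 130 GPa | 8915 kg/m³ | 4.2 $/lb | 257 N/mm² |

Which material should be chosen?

commercially pure titanium

Screen on constraints: cost ≤ 75 $/kg; σ_y ≥ 222 MPa. Survivors: commercially pure titanium, copper.
After converting to SI:
  commercially pure titanium: E = 109.6 GPa, ρ = 4510 kg/m³
  copper: E = 130.0 GPa, ρ = 8915 kg/m³
  commercially pure titanium: M = 24.3 MN·m/kg
  copper: M = 14.6 MN·m/kg
The maximum is for commercially pure titanium.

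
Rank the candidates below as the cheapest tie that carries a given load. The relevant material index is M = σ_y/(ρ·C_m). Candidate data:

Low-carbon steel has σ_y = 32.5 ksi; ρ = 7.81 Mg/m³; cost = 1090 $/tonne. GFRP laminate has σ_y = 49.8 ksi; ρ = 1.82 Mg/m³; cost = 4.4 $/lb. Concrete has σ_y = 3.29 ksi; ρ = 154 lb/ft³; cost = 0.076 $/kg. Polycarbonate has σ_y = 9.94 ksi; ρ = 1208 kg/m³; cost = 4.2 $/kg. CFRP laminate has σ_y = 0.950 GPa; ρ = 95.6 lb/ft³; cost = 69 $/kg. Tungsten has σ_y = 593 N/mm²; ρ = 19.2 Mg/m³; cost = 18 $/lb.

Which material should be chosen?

After converting to SI:
  low-carbon steel: σ_y = 224.1 MPa, ρ = 7810 kg/m³, cost = 1.090 $/kg
  GFRP laminate: σ_y = 343.4 MPa, ρ = 1820 kg/m³, cost = 9.700 $/kg
  concrete: σ_y = 22.68 MPa, ρ = 2467 kg/m³, cost = 0.07600 $/kg
  polycarbonate: σ_y = 68.53 MPa, ρ = 1208 kg/m³, cost = 4.200 $/kg
  CFRP laminate: σ_y = 950.0 MPa, ρ = 1531 kg/m³, cost = 69.00 $/kg
  tungsten: σ_y = 593.0 MPa, ρ = 19200 kg/m³, cost = 39.68 $/kg
  concrete: M = 121 kN·m per $
  low-carbon steel: M = 26.3 kN·m per $
  GFRP laminate: M = 19.4 kN·m per $
  polycarbonate: M = 13.5 kN·m per $
  CFRP laminate: M = 8.99 kN·m per $
  tungsten: M = 0.778 kN·m per $
Highest index: concrete.

concrete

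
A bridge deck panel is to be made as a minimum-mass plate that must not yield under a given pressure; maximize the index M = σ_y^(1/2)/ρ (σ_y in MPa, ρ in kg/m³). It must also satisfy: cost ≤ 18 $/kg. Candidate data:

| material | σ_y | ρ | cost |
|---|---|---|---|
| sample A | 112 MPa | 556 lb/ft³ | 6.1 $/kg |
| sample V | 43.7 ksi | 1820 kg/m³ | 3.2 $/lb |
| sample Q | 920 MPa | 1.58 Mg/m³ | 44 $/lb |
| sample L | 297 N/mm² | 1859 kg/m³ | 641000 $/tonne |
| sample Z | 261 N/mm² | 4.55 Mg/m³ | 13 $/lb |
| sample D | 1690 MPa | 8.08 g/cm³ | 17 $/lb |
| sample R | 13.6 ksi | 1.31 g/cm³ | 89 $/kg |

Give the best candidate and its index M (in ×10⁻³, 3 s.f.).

sample V, M = 9.54×10⁻³

Screen on constraints: cost ≤ 18 $/kg. Survivors: sample A, sample V.
Normalizing units and computing the index:
  sample A: σ_y = 112.0 MPa, ρ = 8906 kg/m³
  sample V: σ_y = 301.3 MPa, ρ = 1820 kg/m³
  sample V: M = 9.54×10⁻³
  sample A: M = 1.19×10⁻³
The maximum is for sample V.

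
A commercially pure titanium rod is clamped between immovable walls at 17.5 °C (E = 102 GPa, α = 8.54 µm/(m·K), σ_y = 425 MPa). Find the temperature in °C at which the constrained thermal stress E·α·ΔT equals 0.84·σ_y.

E·α·ΔT = 357.0 MPa ⇒ ΔT = 357.0 / (102.0×10³ × 8.54×10⁻⁶) = 409.8 K.
T = 17.5 + 409.8 = 427.3 °C.

427 °C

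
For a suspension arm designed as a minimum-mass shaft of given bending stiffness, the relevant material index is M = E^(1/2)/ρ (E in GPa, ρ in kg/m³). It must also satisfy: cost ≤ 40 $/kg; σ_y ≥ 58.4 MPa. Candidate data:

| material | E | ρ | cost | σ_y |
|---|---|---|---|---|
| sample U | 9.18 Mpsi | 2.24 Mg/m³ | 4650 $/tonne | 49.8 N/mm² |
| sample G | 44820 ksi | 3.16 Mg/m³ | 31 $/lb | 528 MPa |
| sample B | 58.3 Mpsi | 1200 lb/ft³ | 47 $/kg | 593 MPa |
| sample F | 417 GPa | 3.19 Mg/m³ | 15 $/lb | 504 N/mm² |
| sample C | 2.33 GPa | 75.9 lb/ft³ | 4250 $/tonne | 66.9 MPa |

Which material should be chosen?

Screen on constraints: cost ≤ 40 $/kg; σ_y ≥ 58.4 MPa. Survivors: sample F, sample C.
In SI units:
  sample F: E = 417.0 GPa, ρ = 3190 kg/m³
  sample C: E = 2.330 GPa, ρ = 1216 kg/m³
  sample F: M = 6.40×10⁻³
  sample C: M = 1.26×10⁻³
Sample F has the largest M.

sample F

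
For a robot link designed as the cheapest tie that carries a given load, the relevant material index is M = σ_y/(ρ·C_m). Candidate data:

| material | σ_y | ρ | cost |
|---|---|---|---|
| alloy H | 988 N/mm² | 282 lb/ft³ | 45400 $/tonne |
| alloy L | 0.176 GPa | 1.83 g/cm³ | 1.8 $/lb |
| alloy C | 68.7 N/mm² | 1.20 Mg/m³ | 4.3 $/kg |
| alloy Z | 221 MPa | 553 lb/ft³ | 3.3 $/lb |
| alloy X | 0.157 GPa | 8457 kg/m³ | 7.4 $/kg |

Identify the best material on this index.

alloy L

Convert each candidate to consistent units, then evaluate M:
  alloy H: σ_y = 988.0 MPa, ρ = 4517 kg/m³, cost = 45.40 $/kg
  alloy L: σ_y = 176.0 MPa, ρ = 1830 kg/m³, cost = 3.968 $/kg
  alloy C: σ_y = 68.70 MPa, ρ = 1200 kg/m³, cost = 4.300 $/kg
  alloy Z: σ_y = 221.0 MPa, ρ = 8858 kg/m³, cost = 7.275 $/kg
  alloy X: σ_y = 157.0 MPa, ρ = 8457 kg/m³, cost = 7.400 $/kg
  alloy L: M = 24.2 kN·m per $
  alloy C: M = 13.3 kN·m per $
  alloy H: M = 4.82 kN·m per $
  alloy Z: M = 3.43 kN·m per $
  alloy X: M = 2.51 kN·m per $
Highest index: alloy L.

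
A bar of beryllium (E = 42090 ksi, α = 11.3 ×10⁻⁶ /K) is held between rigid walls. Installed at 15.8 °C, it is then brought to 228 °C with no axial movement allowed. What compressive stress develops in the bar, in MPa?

E = 42090 ksi = 290.2 GPa.
ΔT = 212.2 K. Constrained thermal stress σ = E·α·ΔT = 290.2×10³ MPa × 11.3×10⁻⁶ × 212.2 = 696 MPa (compressive).

696 MPa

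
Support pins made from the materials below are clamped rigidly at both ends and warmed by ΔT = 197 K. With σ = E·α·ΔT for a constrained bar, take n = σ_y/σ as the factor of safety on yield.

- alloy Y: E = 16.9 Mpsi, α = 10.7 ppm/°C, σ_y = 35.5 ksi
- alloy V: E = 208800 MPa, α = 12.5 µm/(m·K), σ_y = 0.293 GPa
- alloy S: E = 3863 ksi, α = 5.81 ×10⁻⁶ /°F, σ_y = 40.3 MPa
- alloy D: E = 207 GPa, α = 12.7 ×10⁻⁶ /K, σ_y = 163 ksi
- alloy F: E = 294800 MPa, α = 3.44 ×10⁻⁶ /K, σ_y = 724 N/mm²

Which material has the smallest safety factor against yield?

Converting E to GPa, α to ×10⁻⁶/K, σ_y to MPa, then σ and n for each:
  alloy Y: E = 116.5, α = 10.7, σ_y = 244.8 → σ = 246 MPa, n = 0.997
  alloy V: E = 208.8, α = 12.5, σ_y = 293.0 → σ = 514 MPa, n = 0.570
  alloy S: E = 26.63, α = 10.5, σ_y = 40.30 → σ = 54.9 MPa, n = 0.734
  alloy D: E = 207.0, α = 12.7, σ_y = 1124 → σ = 518 MPa, n = 2.17
  alloy F: E = 294.8, α = 3.44, σ_y = 724.0 → σ = 200 MPa, n = 3.62
Alloy V has the lowest safety factor, n = 0.570.

alloy V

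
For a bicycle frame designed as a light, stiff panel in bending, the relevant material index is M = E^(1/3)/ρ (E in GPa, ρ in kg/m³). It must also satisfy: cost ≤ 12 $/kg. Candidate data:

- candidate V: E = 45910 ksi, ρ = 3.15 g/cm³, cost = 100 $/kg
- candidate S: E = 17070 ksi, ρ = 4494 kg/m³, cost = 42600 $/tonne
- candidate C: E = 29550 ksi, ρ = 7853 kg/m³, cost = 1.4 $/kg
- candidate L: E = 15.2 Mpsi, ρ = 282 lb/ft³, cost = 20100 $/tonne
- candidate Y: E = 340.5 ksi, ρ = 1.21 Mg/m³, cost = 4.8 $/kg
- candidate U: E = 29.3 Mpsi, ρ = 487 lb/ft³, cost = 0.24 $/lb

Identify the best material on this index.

candidate Y

Screen on constraints: cost ≤ 12 $/kg. Survivors: candidate C, candidate Y, candidate U.
In SI units:
  candidate C: E = 203.7 GPa, ρ = 7853 kg/m³
  candidate Y: E = 2.348 GPa, ρ = 1210 kg/m³
  candidate U: E = 202.0 GPa, ρ = 7801 kg/m³
  candidate Y: M = 1.10×10⁻³
  candidate U: M = 0.752×10⁻³
  candidate C: M = 0.749×10⁻³
Candidate Y ranks first.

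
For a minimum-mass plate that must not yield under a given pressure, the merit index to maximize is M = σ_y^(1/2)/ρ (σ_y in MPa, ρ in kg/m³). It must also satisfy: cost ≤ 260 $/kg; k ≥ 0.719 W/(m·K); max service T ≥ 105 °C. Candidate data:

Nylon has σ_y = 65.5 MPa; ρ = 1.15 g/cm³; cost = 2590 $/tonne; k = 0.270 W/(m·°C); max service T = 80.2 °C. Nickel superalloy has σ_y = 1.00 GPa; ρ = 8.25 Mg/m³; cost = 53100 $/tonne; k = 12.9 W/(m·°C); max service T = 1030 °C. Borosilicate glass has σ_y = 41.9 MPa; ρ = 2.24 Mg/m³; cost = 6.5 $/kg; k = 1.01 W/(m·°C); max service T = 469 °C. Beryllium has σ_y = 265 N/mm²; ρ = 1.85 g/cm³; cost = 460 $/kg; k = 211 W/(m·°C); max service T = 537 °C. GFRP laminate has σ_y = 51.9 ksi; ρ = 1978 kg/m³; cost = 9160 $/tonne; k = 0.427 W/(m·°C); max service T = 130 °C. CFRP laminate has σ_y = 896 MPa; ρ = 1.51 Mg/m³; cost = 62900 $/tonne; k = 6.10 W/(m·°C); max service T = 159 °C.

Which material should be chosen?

Screen on constraints: cost ≤ 260 $/kg; k ≥ 0.719 W/(m·K); max service T ≥ 105 °C. Survivors: nickel superalloy, borosilicate glass, CFRP laminate.
Convert each candidate to consistent units, then evaluate M:
  nickel superalloy: σ_y = 1000 MPa, ρ = 8250 kg/m³
  borosilicate glass: σ_y = 41.90 MPa, ρ = 2240 kg/m³
  CFRP laminate: σ_y = 896.0 MPa, ρ = 1510 kg/m³
  CFRP laminate: M = 19.8×10⁻³
  nickel superalloy: M = 3.83×10⁻³
  borosilicate glass: M = 2.89×10⁻³
Highest index: CFRP laminate.

CFRP laminate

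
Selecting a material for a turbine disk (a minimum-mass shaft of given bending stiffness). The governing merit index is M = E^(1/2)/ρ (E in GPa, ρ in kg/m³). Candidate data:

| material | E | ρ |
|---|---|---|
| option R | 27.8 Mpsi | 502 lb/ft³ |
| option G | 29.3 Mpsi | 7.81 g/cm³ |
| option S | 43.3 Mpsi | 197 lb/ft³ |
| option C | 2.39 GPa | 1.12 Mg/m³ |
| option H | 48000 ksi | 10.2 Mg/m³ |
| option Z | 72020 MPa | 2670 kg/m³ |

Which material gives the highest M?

After converting to SI:
  option R: E = 191.7 GPa, ρ = 8041 kg/m³
  option G: E = 202.0 GPa, ρ = 7810 kg/m³
  option S: E = 298.5 GPa, ρ = 3156 kg/m³
  option C: E = 2.390 GPa, ρ = 1120 kg/m³
  option H: E = 330.9 GPa, ρ = 10200 kg/m³
  option Z: E = 72.02 GPa, ρ = 2670 kg/m³
  option S: M = 5.48×10⁻³
  option Z: M = 3.18×10⁻³
  option G: M = 1.82×10⁻³
  option H: M = 1.78×10⁻³
  option R: M = 1.72×10⁻³
  option C: M = 1.38×10⁻³
Option S has the largest M.

option S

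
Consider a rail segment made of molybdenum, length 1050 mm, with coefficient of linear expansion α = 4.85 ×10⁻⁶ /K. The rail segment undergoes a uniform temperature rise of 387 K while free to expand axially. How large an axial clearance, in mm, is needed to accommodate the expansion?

ΔL = α·L₀·ΔT = 4.85×10⁻⁶ × 1050 mm × 387.0 K = 1.97 mm.

1.97 mm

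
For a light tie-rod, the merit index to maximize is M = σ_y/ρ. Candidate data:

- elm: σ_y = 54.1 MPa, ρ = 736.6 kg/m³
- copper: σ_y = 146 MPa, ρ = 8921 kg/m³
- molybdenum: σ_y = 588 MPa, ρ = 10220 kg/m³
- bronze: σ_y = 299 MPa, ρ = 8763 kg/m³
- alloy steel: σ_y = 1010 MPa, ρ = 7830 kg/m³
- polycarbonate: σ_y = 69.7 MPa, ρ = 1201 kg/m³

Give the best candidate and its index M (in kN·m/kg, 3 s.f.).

alloy steel, M = 129 kN·m/kg

Computing M directly (units already consistent):
  alloy steel: M = 129 kN·m/kg
  elm: M = 73.4 kN·m/kg
  polycarbonate: M = 58.0 kN·m/kg
  molybdenum: M = 57.5 kN·m/kg
  bronze: M = 34.1 kN·m/kg
  copper: M = 16.4 kN·m/kg
The maximum is for alloy steel.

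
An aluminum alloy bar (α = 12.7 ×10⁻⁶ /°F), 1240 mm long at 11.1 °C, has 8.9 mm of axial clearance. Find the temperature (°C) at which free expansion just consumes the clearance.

325 °C

α = 12.7×10⁻⁶/°F × 9/5 = 22.9×10⁻⁶/K.
α·L₀·ΔT = 8.9 mm ⇒ ΔT = 8.9 / (22.9×10⁻⁶ × 1240.0) = 314.0 K.
T = 11.1 + 314.0 = 325.1 °C.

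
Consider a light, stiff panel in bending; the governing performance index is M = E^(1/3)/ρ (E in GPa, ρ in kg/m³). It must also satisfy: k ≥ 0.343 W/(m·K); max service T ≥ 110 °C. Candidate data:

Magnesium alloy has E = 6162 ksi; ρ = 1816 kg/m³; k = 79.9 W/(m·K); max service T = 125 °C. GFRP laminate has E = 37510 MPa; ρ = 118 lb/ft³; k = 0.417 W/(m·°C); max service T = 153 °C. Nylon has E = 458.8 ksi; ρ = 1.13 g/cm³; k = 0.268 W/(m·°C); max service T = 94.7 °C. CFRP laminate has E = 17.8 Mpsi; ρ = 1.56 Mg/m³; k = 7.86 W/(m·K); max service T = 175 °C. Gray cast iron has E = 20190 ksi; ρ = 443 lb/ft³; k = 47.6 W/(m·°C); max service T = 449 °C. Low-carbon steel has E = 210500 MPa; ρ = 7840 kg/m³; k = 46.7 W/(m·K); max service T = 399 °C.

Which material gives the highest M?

CFRP laminate

Screen on constraints: k ≥ 0.343 W/(m·K); max service T ≥ 110 °C. Survivors: magnesium alloy, GFRP laminate, CFRP laminate, gray cast iron, low-carbon steel.
Normalizing units and computing the index:
  magnesium alloy: E = 42.49 GPa, ρ = 1816 kg/m³
  GFRP laminate: E = 37.51 GPa, ρ = 1890 kg/m³
  CFRP laminate: E = 122.7 GPa, ρ = 1560 kg/m³
  gray cast iron: E = 139.2 GPa, ρ = 7096 kg/m³
  low-carbon steel: E = 210.5 GPa, ρ = 7840 kg/m³
  CFRP laminate: M = 3.19×10⁻³
  magnesium alloy: M = 1.92×10⁻³
  GFRP laminate: M = 1.77×10⁻³
  low-carbon steel: M = 0.759×10⁻³
  gray cast iron: M = 0.730×10⁻³
CFRP laminate has the largest M.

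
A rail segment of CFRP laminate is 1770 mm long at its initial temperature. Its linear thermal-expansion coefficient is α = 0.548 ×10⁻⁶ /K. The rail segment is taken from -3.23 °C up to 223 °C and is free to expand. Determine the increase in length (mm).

ΔT = 223 − (-3.23) = 226.2 K.
ΔL = α·L₀·ΔT = 0.548×10⁻⁶ × 1770 mm × 226.2 K = 0.219 mm.

0.219 mm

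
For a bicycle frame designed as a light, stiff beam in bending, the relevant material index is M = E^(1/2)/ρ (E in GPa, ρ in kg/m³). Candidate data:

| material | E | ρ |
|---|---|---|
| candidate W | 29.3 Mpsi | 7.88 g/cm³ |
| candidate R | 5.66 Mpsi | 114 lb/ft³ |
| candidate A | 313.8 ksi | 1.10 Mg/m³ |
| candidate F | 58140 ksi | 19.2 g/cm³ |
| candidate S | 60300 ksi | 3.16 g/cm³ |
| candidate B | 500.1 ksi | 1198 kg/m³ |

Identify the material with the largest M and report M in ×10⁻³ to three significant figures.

Convert each candidate to consistent units, then evaluate M:
  candidate W: E = 202.0 GPa, ρ = 7880 kg/m³
  candidate R: E = 39.02 GPa, ρ = 1826 kg/m³
  candidate A: E = 2.164 GPa, ρ = 1100 kg/m³
  candidate F: E = 400.9 GPa, ρ = 19200 kg/m³
  candidate S: E = 415.8 GPa, ρ = 3160 kg/m³
  candidate B: E = 3.448 GPa, ρ = 1198 kg/m³
  candidate S: M = 6.45×10⁻³
  candidate R: M = 3.42×10⁻³
  candidate W: M = 1.80×10⁻³
  candidate B: M = 1.55×10⁻³
  candidate A: M = 1.34×10⁻³
  candidate F: M = 1.04×10⁻³
Highest index: candidate S.

candidate S, M = 6.45×10⁻³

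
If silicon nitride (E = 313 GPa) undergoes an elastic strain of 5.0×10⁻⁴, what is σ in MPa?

σ = E·ε = 313000 MPa × 5.0×10⁻⁴ = 156 MPa.

156 MPa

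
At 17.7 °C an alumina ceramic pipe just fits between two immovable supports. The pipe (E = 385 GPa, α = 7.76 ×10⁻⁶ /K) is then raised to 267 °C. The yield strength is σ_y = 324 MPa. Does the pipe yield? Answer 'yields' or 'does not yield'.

ΔT = 249.3 K. Constrained thermal stress σ = E·α·ΔT = 385.0×10³ MPa × 7.76×10⁻⁶ × 249.3 = 745 MPa (compressive).
Compare to σ_y = 324 MPa: σ ≥ σ_y, so it yields.

yields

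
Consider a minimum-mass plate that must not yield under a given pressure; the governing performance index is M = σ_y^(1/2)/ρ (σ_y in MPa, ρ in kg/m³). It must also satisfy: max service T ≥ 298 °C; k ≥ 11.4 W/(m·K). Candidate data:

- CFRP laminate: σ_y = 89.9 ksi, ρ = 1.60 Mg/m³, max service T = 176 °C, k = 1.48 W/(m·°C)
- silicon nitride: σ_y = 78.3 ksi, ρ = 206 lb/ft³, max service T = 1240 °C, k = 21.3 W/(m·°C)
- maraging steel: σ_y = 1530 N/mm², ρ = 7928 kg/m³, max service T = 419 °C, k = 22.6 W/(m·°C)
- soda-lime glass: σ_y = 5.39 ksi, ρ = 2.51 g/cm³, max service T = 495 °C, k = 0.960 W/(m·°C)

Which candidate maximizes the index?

Screen on constraints: max service T ≥ 298 °C; k ≥ 11.4 W/(m·K). Survivors: silicon nitride, maraging steel.
Convert each candidate to consistent units, then evaluate M:
  silicon nitride: σ_y = 539.9 MPa, ρ = 3300 kg/m³
  maraging steel: σ_y = 1530 MPa, ρ = 7928 kg/m³
  silicon nitride: M = 7.04×10⁻³
  maraging steel: M = 4.93×10⁻³
The maximum is for silicon nitride.

silicon nitride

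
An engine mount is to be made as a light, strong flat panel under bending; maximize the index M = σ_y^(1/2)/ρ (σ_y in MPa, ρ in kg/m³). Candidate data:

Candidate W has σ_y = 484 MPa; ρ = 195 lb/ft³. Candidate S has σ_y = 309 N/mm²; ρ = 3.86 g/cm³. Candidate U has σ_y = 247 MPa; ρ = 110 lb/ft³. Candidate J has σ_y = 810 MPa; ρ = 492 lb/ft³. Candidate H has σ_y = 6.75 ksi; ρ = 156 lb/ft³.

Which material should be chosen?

candidate U

Normalizing units and computing the index:
  candidate W: σ_y = 484.0 MPa, ρ = 3124 kg/m³
  candidate S: σ_y = 309.0 MPa, ρ = 3860 kg/m³
  candidate U: σ_y = 247.0 MPa, ρ = 1762 kg/m³
  candidate J: σ_y = 810.0 MPa, ρ = 7881 kg/m³
  candidate H: σ_y = 46.54 MPa, ρ = 2499 kg/m³
  candidate U: M = 8.92×10⁻³
  candidate W: M = 7.04×10⁻³
  candidate S: M = 4.55×10⁻³
  candidate J: M = 3.61×10⁻³
  candidate H: M = 2.73×10⁻³
Candidate U has the largest M.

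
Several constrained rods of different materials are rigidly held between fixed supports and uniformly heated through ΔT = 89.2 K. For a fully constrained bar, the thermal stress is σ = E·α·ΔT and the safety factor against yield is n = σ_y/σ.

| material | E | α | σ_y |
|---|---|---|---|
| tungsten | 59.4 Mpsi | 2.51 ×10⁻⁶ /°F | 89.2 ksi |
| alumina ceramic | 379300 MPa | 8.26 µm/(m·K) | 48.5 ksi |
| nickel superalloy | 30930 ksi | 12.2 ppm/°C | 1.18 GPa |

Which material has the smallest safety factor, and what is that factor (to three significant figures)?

alumina ceramic, n = 1.20

Per material, after unit conversion:
  tungsten: E = 409.5, α = 4.52, σ_y = 615.0 → σ = 165 MPa, n = 3.73
  alumina ceramic: E = 379.3, α = 8.26, σ_y = 334.4 → σ = 279 MPa, n = 1.20
  nickel superalloy: E = 213.3, α = 12.2, σ_y = 1180 → σ = 232 MPa, n = 5.08
Alumina ceramic has the lowest safety factor, n = 1.20.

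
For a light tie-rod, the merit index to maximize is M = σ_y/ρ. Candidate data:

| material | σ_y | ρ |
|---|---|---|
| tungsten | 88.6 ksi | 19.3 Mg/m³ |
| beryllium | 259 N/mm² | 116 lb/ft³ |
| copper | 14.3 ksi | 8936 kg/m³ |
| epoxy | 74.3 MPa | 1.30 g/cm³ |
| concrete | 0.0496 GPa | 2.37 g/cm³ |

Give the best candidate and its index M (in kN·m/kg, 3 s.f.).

Convert each candidate to consistent units, then evaluate M:
  tungsten: σ_y = 610.9 MPa, ρ = 19300 kg/m³
  beryllium: σ_y = 259.0 MPa, ρ = 1858 kg/m³
  copper: σ_y = 98.60 MPa, ρ = 8936 kg/m³
  epoxy: σ_y = 74.30 MPa, ρ = 1300 kg/m³
  concrete: σ_y = 49.60 MPa, ρ = 2370 kg/m³
  beryllium: M = 139 kN·m/kg
  epoxy: M = 57.2 kN·m/kg
  tungsten: M = 31.7 kN·m/kg
  concrete: M = 20.9 kN·m/kg
  copper: M = 11.0 kN·m/kg
Beryllium has the largest M.

beryllium, M = 139 kN·m/kg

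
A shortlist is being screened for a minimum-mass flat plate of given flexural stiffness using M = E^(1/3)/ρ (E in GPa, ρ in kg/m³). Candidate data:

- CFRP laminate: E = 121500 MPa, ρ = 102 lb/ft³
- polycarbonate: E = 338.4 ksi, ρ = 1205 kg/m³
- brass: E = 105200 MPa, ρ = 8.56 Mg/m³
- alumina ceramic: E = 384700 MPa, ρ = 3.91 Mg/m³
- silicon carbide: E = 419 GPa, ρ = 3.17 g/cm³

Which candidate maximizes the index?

After converting to SI:
  CFRP laminate: E = 121.5 GPa, ρ = 1634 kg/m³
  polycarbonate: E = 2.333 GPa, ρ = 1205 kg/m³
  brass: E = 105.2 GPa, ρ = 8560 kg/m³
  alumina ceramic: E = 384.7 GPa, ρ = 3910 kg/m³
  silicon carbide: E = 419.0 GPa, ρ = 3170 kg/m³
  CFRP laminate: M = 3.03×10⁻³
  silicon carbide: M = 2.36×10⁻³
  alumina ceramic: M = 1.86×10⁻³
  polycarbonate: M = 1.10×10⁻³
  brass: M = 0.551×10⁻³
Highest index: CFRP laminate.

CFRP laminate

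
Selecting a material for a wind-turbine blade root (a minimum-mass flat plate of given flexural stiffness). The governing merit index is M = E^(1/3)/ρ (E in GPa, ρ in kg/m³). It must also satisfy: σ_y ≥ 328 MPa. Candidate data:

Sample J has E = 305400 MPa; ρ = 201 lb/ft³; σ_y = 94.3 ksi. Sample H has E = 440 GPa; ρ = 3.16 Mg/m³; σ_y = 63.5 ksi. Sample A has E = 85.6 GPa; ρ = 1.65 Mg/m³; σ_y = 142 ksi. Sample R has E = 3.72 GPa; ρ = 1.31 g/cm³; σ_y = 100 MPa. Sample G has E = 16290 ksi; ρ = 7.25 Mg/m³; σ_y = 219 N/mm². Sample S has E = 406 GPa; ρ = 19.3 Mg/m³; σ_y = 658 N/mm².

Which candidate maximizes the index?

Screen on constraints: σ_y ≥ 328 MPa. Survivors: sample J, sample H, sample A, sample S.
In SI units:
  sample J: E = 305.4 GPa, ρ = 3220 kg/m³
  sample H: E = 440.0 GPa, ρ = 3160 kg/m³
  sample A: E = 85.60 GPa, ρ = 1650 kg/m³
  sample S: E = 406.0 GPa, ρ = 19300 kg/m³
  sample A: M = 2.67×10⁻³
  sample H: M = 2.41×10⁻³
  sample J: M = 2.09×10⁻³
  sample S: M = 0.384×10⁻³
Sample A has the largest M.

sample A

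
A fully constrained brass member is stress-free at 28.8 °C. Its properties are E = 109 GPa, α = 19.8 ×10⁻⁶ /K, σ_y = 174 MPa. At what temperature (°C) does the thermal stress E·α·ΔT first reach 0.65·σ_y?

81.2 °C

E·α·ΔT = 113.1 MPa ⇒ ΔT = 113.1 / (109.0×10³ × 19.8×10⁻⁶) = 52.40 K.
T = 28.8 + 52.40 = 81.20 °C.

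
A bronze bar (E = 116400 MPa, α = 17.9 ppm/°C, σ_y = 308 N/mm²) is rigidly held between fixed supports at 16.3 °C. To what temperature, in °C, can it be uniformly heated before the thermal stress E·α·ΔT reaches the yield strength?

E = 116400 MPa = 116.4 GPa.
σ_y = 308 N/mm² = 308.0 MPa.
E·α·ΔT = 308.0 MPa ⇒ ΔT = 308.0 / (116.4×10³ × 17.9×10⁻⁶) = 147.8 K.
T = 16.3 + 147.8 = 164.1 °C.

164 °C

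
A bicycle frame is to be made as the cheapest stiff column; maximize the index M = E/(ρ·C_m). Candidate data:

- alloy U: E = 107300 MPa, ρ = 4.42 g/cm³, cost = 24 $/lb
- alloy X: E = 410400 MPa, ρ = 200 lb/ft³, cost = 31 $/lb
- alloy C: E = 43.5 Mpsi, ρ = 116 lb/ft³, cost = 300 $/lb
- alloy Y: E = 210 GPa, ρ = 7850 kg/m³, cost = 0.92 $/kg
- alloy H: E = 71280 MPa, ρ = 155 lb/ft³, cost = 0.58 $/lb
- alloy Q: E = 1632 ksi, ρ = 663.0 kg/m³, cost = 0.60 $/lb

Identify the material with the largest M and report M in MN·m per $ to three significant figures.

Putting every candidate on a common basis:
  alloy U: E = 107.3 GPa, ρ = 4420 kg/m³, cost = 52.91 $/kg
  alloy X: E = 410.4 GPa, ρ = 3204 kg/m³, cost = 68.34 $/kg
  alloy C: E = 299.9 GPa, ρ = 1858 kg/m³, cost = 661.4 $/kg
  alloy Y: E = 210.0 GPa, ρ = 7850 kg/m³, cost = 0.9200 $/kg
  alloy H: E = 71.28 GPa, ρ = 2483 kg/m³, cost = 1.279 $/kg
  alloy Q: E = 11.25 GPa, ρ = 663.0 kg/m³, cost = 1.323 $/kg
  alloy Y: M = 29.1 MN·m per $
  alloy H: M = 22.5 MN·m per $
  alloy Q: M = 12.8 MN·m per $
  alloy X: M = 1.87 MN·m per $
  alloy U: M = 0.459 MN·m per $
  alloy C: M = 0.244 MN·m per $
Highest index: alloy Y.

alloy Y, M = 29.1 MN·m per $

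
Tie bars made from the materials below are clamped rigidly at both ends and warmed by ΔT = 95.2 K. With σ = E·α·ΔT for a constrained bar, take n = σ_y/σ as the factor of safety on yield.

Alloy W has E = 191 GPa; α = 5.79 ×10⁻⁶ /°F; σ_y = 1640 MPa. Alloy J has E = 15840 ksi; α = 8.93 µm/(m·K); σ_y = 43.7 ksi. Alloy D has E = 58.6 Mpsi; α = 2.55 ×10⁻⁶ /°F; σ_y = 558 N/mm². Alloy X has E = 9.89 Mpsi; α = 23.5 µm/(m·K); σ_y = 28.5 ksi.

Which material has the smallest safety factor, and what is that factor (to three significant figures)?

alloy X, n = 1.29

With everything in SI (GPa, ×10⁻⁶/K, MPa):
  alloy W: E = 191.0, α = 10.4, σ_y = 1640 → σ = 190 MPa, n = 8.65
  alloy J: E = 109.2, α = 8.93, σ_y = 301.3 → σ = 92.8 MPa, n = 3.25
  alloy D: E = 404.0, α = 4.59, σ_y = 558.0 → σ = 177 MPa, n = 3.16
  alloy X: E = 68.19, α = 23.5, σ_y = 196.5 → σ = 153 MPa, n = 1.29
Alloy X has the lowest safety factor, n = 1.29.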